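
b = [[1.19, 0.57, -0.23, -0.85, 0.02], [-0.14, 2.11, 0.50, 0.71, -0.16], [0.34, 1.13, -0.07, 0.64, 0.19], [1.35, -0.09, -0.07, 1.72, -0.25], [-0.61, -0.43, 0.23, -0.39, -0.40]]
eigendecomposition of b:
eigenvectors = [[-0.17+0.00j, (0.21-0.57j), 0.21+0.57j, (-0.07+0j), 0.18+0.00j], [(-0.85+0j), 0.26+0.28j, 0.26-0.28j, (0.12+0j), (-0.13+0j)], [(-0.43+0j), (0.02+0.08j), 0.02-0.08j, (-0.59+0j), (0.84+0j)], [-0.19+0.00j, -0.69+0.00j, -0.69-0.00j, 0.11+0.00j, (-0.04+0j)], [(0.15+0j), 0.08+0.09j, 0.08-0.09j, 0.79+0.00j, 0.50+0.00j]]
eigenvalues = [(2.52+0j), (1.38+1.2j), (1.38-1.2j), (-0.64+0j), (-0.09+0j)]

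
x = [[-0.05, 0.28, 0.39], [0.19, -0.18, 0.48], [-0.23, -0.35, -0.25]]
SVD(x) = [[-0.59, -0.32, -0.74], [-0.57, 0.81, 0.11], [0.57, 0.49, -0.66]] @ diag([0.7290079696610843, 0.4348734724830316, 0.2218838504740119]) @ [[-0.29, -0.36, -0.89],[0.13, -0.93, 0.33],[0.95, 0.02, -0.32]]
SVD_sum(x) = [[0.12, 0.16, 0.38], [0.12, 0.15, 0.37], [-0.12, -0.15, -0.37]] + [[-0.02,0.13,-0.05], [0.05,-0.33,0.12], [0.03,-0.20,0.07]] + [[-0.16, -0.0, 0.05], [0.02, 0.0, -0.01], [-0.14, -0.00, 0.05]]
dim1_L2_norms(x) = [0.48, 0.55, 0.49]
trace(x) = -0.48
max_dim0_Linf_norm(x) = 0.48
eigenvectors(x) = [[0.81+0.00j,  (-0.35-0.46j),  -0.35+0.46j], [-0.56+0.00j,  (-0.08-0.52j),  (-0.08+0.52j)], [-0.16+0.00j,  (0.62+0j),  0.62-0.00j]]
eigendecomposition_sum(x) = [[(-0.21+0j), 0.18-0.00j, (-0.09+0j)],[(0.15-0j), (-0.13+0j), (0.07-0j)],[0.04-0.00j, (-0.04+0j), (0.02-0j)]] + [[0.08+0.10j,0.05+0.15j,(0.24-0.03j)], [0.02+0.11j,(-0.03+0.14j),0.21+0.08j], [-0.14+0.01j,-0.16-0.05j,-0.13+0.23j]] + [[(0.08-0.1j),(0.05-0.15j),0.24+0.03j], [(0.02-0.11j),-0.03-0.14j,0.21-0.08j], [(-0.14-0.01j),(-0.16+0.05j),(-0.13-0.23j)]]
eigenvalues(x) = [(-0.32+0j), (-0.08+0.46j), (-0.08-0.46j)]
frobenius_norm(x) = 0.88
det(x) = -0.07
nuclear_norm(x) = 1.39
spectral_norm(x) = 0.73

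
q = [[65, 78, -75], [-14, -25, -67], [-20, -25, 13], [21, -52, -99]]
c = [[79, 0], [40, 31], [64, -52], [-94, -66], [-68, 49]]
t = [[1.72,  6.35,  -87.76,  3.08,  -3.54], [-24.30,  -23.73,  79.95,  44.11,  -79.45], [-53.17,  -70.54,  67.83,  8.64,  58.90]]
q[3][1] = -52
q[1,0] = -14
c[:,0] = [79, 40, 64, -94, -68]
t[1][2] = 79.95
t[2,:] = [-53.17, -70.54, 67.83, 8.64, 58.9]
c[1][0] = 40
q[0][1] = 78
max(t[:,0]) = 1.72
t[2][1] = -70.54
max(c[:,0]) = 79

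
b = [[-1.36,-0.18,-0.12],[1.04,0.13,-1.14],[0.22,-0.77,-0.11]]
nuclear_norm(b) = 3.57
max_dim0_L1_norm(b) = 2.62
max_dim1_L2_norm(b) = 1.55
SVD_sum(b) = [[-1.06, -0.09, 0.51],[1.29, 0.1, -0.62],[0.17, 0.01, -0.08]] + [[-0.28, -0.18, -0.62],  [-0.22, -0.14, -0.48],  [-0.08, -0.05, -0.18]] + [[-0.01, 0.08, -0.02], [-0.03, 0.16, -0.03], [0.13, -0.73, 0.15]]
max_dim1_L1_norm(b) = 2.31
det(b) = 1.34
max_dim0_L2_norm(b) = 1.73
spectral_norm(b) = 1.87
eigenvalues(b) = [(-1.14+0.36j), (-1.14-0.36j), (0.94+0j)]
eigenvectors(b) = [[(-0.26+0.37j), -0.26-0.37j, (0.03+0j)], [(0.7+0j), 0.70-0.00j, -0.80+0.00j], [0.54+0.11j, 0.54-0.11j, (0.6+0j)]]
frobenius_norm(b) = 2.22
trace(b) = -1.34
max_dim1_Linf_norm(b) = 1.36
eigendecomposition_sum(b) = [[(-0.68-0.14j), -0.08-0.21j, -0.07-0.27j], [(0.43+0.98j), -0.19+0.29j, -0.28+0.34j], [(0.18+0.83j), (-0.19+0.19j), -0.27+0.21j]] + [[(-0.68+0.14j), -0.08+0.21j, (-0.07+0.27j)], [(0.43-0.98j), -0.19-0.29j, -0.28-0.34j], [0.18-0.83j, -0.19-0.19j, (-0.27-0.21j)]] + [[(-0.01+0j), -0.02+0.00j, 0.02+0.00j],[(0.18-0j), (0.51-0j), (-0.58-0j)],[(-0.13+0j), -0.38+0.00j, (0.43+0j)]]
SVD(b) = [[-0.63, -0.77, -0.11], [0.77, -0.60, -0.22], [0.1, -0.22, 0.97]] @ diag([1.8712845154937927, 0.9128103199292482, 0.7829250167824648]) @ [[0.9, 0.07, -0.43],[0.40, 0.25, 0.88],[0.17, -0.96, 0.20]]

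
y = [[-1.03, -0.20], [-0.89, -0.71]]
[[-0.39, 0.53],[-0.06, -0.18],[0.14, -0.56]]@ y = [[-0.07, -0.3], [0.22, 0.14], [0.35, 0.37]]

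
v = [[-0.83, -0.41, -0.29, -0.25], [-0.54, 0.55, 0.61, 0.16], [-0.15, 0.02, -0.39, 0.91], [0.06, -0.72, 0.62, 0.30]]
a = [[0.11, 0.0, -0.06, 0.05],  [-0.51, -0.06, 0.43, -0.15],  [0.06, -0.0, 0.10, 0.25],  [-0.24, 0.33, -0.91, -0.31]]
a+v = [[-0.72, -0.41, -0.35, -0.20], [-1.05, 0.49, 1.04, 0.01], [-0.09, 0.02, -0.29, 1.16], [-0.18, -0.39, -0.29, -0.01]]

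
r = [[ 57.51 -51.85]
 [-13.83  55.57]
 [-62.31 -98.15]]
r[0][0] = 57.51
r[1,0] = -13.83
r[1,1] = 55.57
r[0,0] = 57.51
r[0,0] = 57.51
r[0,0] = 57.51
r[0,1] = -51.85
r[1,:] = [-13.83, 55.57]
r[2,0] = -62.31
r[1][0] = -13.83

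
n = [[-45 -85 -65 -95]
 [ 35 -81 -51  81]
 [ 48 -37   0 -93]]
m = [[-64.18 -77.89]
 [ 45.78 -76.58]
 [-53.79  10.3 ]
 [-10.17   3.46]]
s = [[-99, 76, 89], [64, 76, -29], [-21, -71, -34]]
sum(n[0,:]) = -290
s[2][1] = -71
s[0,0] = -99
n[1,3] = 81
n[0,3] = -95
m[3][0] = -10.17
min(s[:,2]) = -34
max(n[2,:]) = 48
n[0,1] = -85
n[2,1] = -37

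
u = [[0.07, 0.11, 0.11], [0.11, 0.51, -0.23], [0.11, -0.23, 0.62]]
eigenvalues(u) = [-0.0, 0.4, 0.8]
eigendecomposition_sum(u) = [[-0.0, 0.00, 0.00], [0.0, -0.0, -0.00], [0.00, -0.00, -0.00]] + [[0.07, 0.12, 0.09], [0.12, 0.21, 0.16], [0.09, 0.16, 0.12]] + [[0.00, -0.01, 0.02], [-0.01, 0.30, -0.39], [0.02, -0.39, 0.50]]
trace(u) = 1.20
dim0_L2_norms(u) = [0.17, 0.57, 0.67]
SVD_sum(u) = [[0.00,-0.01,0.02],  [-0.01,0.30,-0.39],  [0.02,-0.39,0.5]] + [[0.07, 0.12, 0.09], [0.12, 0.21, 0.16], [0.09, 0.16, 0.12]] + [[-0.00,0.0,0.0], [0.00,-0.0,-0.00], [0.00,-0.0,-0.00]]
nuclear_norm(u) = 1.21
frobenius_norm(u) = 0.90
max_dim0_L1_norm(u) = 0.96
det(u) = -0.00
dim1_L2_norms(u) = [0.17, 0.57, 0.67]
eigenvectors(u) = [[-0.91, 0.42, 0.03], [0.32, 0.72, -0.61], [0.28, 0.55, 0.79]]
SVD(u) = [[-0.03, -0.42, -0.91], [0.61, -0.72, 0.32], [-0.79, -0.55, 0.28]] @ diag([0.8019714902845146, 0.4005438823293248, 0.0025153726138395175]) @ [[-0.03, 0.61, -0.79], [-0.42, -0.72, -0.55], [0.91, -0.32, -0.28]]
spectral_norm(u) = 0.80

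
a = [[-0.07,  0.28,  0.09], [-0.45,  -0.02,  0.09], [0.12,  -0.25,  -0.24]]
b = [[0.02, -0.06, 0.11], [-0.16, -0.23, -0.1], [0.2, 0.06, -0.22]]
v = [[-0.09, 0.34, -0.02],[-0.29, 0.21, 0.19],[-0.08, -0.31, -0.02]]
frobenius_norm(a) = 0.66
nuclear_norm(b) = 0.70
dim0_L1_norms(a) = [0.64, 0.55, 0.42]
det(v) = -0.01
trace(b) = -0.43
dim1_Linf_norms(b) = [0.11, 0.23, 0.22]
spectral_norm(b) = 0.34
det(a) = -0.02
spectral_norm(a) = 0.54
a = v + b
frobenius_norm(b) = 0.44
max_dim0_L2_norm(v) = 0.51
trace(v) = 0.10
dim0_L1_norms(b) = [0.38, 0.35, 0.43]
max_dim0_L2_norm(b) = 0.27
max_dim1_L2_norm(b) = 0.3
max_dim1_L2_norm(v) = 0.41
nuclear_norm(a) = 1.00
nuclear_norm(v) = 0.93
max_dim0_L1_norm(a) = 0.64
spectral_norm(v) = 0.54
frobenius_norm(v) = 0.63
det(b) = 0.01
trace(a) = -0.33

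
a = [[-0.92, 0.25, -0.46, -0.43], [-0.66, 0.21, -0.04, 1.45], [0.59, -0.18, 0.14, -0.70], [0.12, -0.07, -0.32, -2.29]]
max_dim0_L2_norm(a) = 2.83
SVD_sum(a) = [[0.05, -0.02, -0.02, -0.27], [-0.28, 0.10, 0.13, 1.51], [0.14, -0.05, -0.07, -0.77], [0.41, -0.15, -0.19, -2.24]] + [[-0.97, 0.27, -0.44, -0.16], [-0.38, 0.11, -0.17, -0.06], [0.45, -0.12, 0.2, 0.07], [-0.29, 0.08, -0.13, -0.05]] + [[0.00, 0.00, -0.0, 0.00], [-0.00, -0.00, 0.00, -0.00], [-0.00, -0.0, 0.00, -0.0], [-0.0, -0.00, 0.00, -0.00]] + [[-0.0, -0.0, -0.00, 0.00], [0.0, 0.0, 0.0, -0.0], [-0.00, -0.0, -0.00, 0.0], [0.0, 0.0, 0.0, -0.00]]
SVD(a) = [[0.1, 0.83, 0.01, -0.55],[-0.54, 0.32, -0.68, 0.39],[0.27, -0.38, -0.70, -0.53],[0.79, 0.25, -0.22, 0.51]] @ diag([2.8897926418997515, 1.3394632217693028, 0.005173675269494679, 0.003161871859805574]) @ [[0.18, -0.07, -0.08, -0.98], [-0.87, 0.24, -0.39, -0.15], [0.41, 0.1, -0.90, 0.14], [0.19, 0.96, 0.19, -0.05]]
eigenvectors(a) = [[(-0.38+0j), (0.8+0j), (-0.31-0.18j), -0.31+0.18j], [0.39+0.00j, 0.41+0.00j, (-0.1-0.65j), -0.10+0.65j], [(-0.12+0j), -0.42+0.00j, (0.66+0j), 0.66-0.00j], [-0.83+0.00j, (0.12+0j), (-0.1+0.01j), (-0.1-0.01j)]]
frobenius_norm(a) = 3.19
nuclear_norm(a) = 4.24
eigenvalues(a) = [(-2.25+0j), (-0.62+0j), 0.01j, -0.01j]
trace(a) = -2.86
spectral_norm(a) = 2.89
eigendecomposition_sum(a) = [[0.13-0.00j, -0.05+0.00j, (-0.12+0j), -1.10+0.00j],  [-0.13+0.00j, 0.05-0.00j, (0.12-0j), (1.11-0j)],  [0.04-0.00j, -0.02+0.00j, (-0.04+0j), (-0.35+0j)],  [0.28-0.00j, -0.12+0.00j, -0.27+0.00j, -2.39+0.00j]] + [[(-1.05-0j), 0.30+0.00j, -0.34-0.00j, 0.67+0.00j], [-0.53-0.00j, (0.15+0j), -0.17-0.00j, 0.34+0.00j], [0.54+0.00j, -0.16-0.00j, (0.17+0j), (-0.35-0j)], [(-0.16-0j), 0.04+0.00j, (-0.05-0j), (0.1+0j)]] + [[-0.00-0.00j, 0j, -0.00-0.00j, 0j], [-0j, 0.00+0.00j, -0j, 0j], [0j, -0.00+0.00j, 0j, -0.00-0.00j], [(-0-0j), -0j, (-0-0j), 0.00+0.00j]] + [[-0.00+0.00j,  -0j,  -0.00+0.00j,  0.00-0.00j], [0.00+0.00j,  -0j,  0j,  0.00-0.00j], [0.00-0.00j,  -0.00-0.00j,  0.00-0.00j,  (-0+0j)], [-0.00+0.00j,  0j,  (-0+0j),  -0j]]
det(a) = 0.00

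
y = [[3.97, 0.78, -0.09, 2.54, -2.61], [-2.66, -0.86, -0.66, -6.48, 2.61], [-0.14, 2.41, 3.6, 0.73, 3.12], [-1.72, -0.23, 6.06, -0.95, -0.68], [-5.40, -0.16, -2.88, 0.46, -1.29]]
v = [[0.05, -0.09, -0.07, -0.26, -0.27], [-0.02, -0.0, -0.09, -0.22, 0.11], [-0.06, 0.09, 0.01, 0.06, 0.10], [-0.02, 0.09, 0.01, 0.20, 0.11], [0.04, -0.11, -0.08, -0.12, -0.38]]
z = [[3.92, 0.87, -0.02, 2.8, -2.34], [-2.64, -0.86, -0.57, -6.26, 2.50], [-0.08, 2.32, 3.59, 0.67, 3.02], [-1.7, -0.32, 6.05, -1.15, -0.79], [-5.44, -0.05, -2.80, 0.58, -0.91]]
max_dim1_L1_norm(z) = 12.83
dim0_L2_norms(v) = [0.09, 0.19, 0.14, 0.42, 0.5]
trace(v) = -0.12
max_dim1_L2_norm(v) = 0.42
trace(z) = 4.59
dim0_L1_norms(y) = [13.89, 4.44, 13.29, 11.16, 10.31]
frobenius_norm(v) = 0.70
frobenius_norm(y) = 14.01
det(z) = 1380.51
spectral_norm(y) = 9.37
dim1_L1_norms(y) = [9.99, 13.27, 10.0, 9.64, 10.19]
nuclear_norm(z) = 27.15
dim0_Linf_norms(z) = [5.44, 2.32, 6.05, 6.26, 3.02]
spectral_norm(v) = 0.62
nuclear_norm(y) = 27.67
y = v + z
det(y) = 1702.33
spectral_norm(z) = 9.30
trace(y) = 4.47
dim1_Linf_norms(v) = [0.27, 0.22, 0.1, 0.2, 0.38]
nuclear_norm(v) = 1.09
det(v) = -0.00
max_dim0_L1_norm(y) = 13.89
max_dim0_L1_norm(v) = 0.97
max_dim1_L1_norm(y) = 13.27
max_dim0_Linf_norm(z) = 6.26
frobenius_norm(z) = 13.82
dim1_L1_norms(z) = [9.95, 12.83, 9.68, 10.01, 9.78]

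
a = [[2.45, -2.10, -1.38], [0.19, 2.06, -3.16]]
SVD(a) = [[0.23, 0.97], [0.97, -0.23]] @ diag([3.7929217726474733, 3.4922692374123665]) @ [[0.2, 0.4, -0.9], [0.67, -0.72, -0.17]]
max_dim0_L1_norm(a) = 4.54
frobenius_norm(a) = 5.16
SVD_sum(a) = [[0.18, 0.35, -0.80], [0.74, 1.47, -3.30]] + [[2.27, -2.45, -0.58], [-0.55, 0.59, 0.14]]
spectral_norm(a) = 3.79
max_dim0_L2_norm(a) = 3.45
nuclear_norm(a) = 7.29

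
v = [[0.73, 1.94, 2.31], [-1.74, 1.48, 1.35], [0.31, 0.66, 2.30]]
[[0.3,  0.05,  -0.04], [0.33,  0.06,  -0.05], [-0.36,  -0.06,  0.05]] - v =[[-0.43,-1.89,-2.35], [2.07,-1.42,-1.40], [-0.67,-0.72,-2.25]]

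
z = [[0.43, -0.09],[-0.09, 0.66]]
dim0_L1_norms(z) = [0.52, 0.75]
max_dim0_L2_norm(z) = 0.67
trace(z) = 1.09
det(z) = 0.28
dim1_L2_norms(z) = [0.44, 0.67]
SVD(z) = [[-0.33, 0.95], [0.95, 0.33]] @ diag([0.6910308186651024, 0.3989691813348976]) @ [[-0.33, 0.95],  [0.95, 0.33]]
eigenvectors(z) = [[-0.95, 0.33], [-0.33, -0.95]]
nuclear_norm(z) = 1.09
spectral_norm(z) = 0.69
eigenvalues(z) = [0.4, 0.69]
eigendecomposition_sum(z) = [[0.36, 0.12], [0.12, 0.04]] + [[0.07,-0.21],[-0.21,0.62]]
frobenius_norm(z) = 0.80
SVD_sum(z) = [[0.07,-0.21], [-0.21,0.62]] + [[0.36, 0.12], [0.12, 0.04]]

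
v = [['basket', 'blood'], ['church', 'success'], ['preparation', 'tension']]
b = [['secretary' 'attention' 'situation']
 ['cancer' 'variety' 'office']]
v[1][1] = 'success'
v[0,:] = ['basket', 'blood']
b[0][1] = 'attention'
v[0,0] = 'basket'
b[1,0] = 'cancer'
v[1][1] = 'success'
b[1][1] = 'variety'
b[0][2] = 'situation'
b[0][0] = 'secretary'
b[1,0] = 'cancer'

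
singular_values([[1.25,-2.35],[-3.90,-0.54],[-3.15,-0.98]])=[5.19, 2.55]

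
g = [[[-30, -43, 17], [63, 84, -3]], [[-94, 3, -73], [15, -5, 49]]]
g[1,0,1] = 3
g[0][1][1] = 84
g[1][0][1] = 3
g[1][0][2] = -73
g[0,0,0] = -30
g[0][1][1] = 84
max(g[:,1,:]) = 84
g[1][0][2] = -73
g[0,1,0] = 63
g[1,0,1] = 3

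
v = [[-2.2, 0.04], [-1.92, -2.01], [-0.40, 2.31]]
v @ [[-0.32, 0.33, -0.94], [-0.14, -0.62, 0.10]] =[[0.70, -0.75, 2.07], [0.90, 0.61, 1.60], [-0.2, -1.56, 0.61]]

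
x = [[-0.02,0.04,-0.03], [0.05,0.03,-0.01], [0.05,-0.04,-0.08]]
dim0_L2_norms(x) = [0.07, 0.06, 0.09]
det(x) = 0.00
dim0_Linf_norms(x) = [0.05, 0.04, 0.08]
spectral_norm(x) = 0.11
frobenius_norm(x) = 0.13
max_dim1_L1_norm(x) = 0.17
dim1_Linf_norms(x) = [0.04, 0.05, 0.08]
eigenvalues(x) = [(-0.06+0.03j), (-0.06-0.03j), (0.06+0j)]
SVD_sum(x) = [[-0.0, 0.00, 0.0], [0.02, -0.01, -0.02], [0.06, -0.03, -0.08]] + [[0.01, 0.04, -0.01], [0.01, 0.04, -0.01], [-0.0, -0.01, 0.0]] + [[-0.03, 0.00, -0.02], [0.03, -0.0, 0.02], [-0.01, 0.00, -0.01]]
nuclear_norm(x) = 0.21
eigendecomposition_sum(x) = [[(-0.02+0.03j), (0.01-0.02j), (-0.01-0.02j)], [(0.01-0.01j), -0.01+0.00j, -0.00+0.01j], [0.03+0.05j, (-0.02-0.03j), (-0.04-0j)]] + [[-0.02-0.03j, (0.01+0.02j), -0.01+0.02j],[0.01+0.01j, (-0.01-0j), -0.00-0.01j],[(0.03-0.05j), -0.02+0.03j, -0.04+0.00j]] + [[(0.01-0j), (0.02+0j), -0.00-0.00j], [(0.02-0j), 0.04+0.00j, -0.01-0.00j], [-0.00+0.00j, -0.00-0.00j, 0j]]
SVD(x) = [[-0.01, -0.7, 0.71], [0.27, -0.69, -0.67], [0.96, 0.19, 0.19]] @ diag([0.10527154225947856, 0.0586878476981879, 0.04872000536602104]) @ [[0.59, -0.29, -0.76], [-0.19, -0.96, 0.22], [-0.79, 0.01, -0.62]]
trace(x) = -0.07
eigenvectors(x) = [[(0.28+0.39j),(0.28-0.39j),-0.48+0.00j], [(0.01-0.2j),0.01+0.20j,-0.87+0.00j], [(0.85+0j),0.85-0.00j,0.08+0.00j]]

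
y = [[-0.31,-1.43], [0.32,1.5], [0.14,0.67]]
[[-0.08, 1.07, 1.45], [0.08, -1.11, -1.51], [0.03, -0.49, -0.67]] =y @[[0.71, -2.17, -1.35], [-0.1, -0.28, -0.72]]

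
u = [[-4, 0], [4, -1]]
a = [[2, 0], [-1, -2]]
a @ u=[[-8, 0], [-4, 2]]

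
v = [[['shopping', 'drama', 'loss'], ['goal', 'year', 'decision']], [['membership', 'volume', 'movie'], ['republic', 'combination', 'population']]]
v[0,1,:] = ['goal', 'year', 'decision']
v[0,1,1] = 'year'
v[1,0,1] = 'volume'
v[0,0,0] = 'shopping'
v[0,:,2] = ['loss', 'decision']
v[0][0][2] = 'loss'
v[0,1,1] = 'year'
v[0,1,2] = 'decision'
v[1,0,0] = 'membership'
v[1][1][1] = 'combination'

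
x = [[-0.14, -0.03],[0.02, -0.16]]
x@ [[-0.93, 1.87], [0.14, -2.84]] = [[0.13, -0.18], [-0.04, 0.49]]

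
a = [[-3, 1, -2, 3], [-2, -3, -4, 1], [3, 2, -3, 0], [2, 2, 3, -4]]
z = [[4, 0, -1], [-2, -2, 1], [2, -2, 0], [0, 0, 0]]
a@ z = [[-18, 2, 4], [-10, 14, -1], [2, 2, -1], [10, -10, 0]]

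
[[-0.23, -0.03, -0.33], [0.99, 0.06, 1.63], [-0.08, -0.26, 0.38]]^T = [[-0.23, 0.99, -0.08],[-0.03, 0.06, -0.26],[-0.33, 1.63, 0.38]]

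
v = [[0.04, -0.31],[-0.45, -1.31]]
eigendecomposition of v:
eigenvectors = [[0.95, 0.21], [-0.30, 0.98]]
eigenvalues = [0.14, -1.41]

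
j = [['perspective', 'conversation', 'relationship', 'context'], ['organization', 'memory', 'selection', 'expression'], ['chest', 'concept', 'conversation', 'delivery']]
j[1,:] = ['organization', 'memory', 'selection', 'expression']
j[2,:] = ['chest', 'concept', 'conversation', 'delivery']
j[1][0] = 'organization'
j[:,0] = ['perspective', 'organization', 'chest']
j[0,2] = 'relationship'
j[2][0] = 'chest'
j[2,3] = 'delivery'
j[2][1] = 'concept'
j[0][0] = 'perspective'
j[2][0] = 'chest'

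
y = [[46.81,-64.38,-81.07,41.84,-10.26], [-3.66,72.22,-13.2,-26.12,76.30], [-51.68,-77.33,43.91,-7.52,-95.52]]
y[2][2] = 43.91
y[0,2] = -81.07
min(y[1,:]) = -26.12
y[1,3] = -26.12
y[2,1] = -77.33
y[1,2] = -13.2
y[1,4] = 76.3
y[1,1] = 72.22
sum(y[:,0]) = -8.529999999999994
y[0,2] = -81.07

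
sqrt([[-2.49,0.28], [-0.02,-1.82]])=[[0.00+1.58j, 0.00-0.10j], [0.01j, 1.35j]]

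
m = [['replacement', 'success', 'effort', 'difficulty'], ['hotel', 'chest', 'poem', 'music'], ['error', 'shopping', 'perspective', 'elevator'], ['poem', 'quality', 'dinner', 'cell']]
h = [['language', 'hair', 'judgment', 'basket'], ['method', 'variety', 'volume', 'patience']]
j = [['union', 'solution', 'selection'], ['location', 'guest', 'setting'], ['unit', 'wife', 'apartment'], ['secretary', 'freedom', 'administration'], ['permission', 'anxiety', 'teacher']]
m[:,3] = ['difficulty', 'music', 'elevator', 'cell']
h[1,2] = 'volume'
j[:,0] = ['union', 'location', 'unit', 'secretary', 'permission']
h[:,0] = ['language', 'method']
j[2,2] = 'apartment'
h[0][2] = 'judgment'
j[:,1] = ['solution', 'guest', 'wife', 'freedom', 'anxiety']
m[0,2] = 'effort'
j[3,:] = ['secretary', 'freedom', 'administration']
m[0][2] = 'effort'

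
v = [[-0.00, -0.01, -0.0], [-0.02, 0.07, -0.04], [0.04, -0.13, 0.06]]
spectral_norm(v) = 0.17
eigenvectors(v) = [[(0.04+0j), (-0.76+0j), -0.76-0.00j],[(-0.51+0j), -0.34+0.23j, -0.34-0.23j],[(0.86+0j), -0.23+0.45j, -0.23-0.45j]]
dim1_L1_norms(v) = [0.01, 0.13, 0.23]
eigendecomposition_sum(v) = [[-0j, -0.01+0.00j, 0.00+0.00j], [-0.02+0.00j, (0.07-0j), (-0.04-0j)], [(0.04-0j), (-0.12+0j), (0.06+0j)]] + [[-0.00+0.00j, (-0-0j), -0.00-0.00j], [0.00+0.00j, (-0-0j), -0.00-0.00j], [0.00+0.00j, (-0+0j), (-0+0j)]] + [[-0.00-0.00j,  (-0+0j),  (-0+0j)],[-0j,  -0.00+0.00j,  -0.00+0.00j],[-0j,  (-0-0j),  -0.00-0.00j]]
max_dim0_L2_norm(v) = 0.15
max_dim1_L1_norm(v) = 0.23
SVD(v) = [[0.05,0.56,-0.82],[-0.49,0.73,0.47],[0.87,0.38,0.31]] @ diag([0.1703933372025386, 0.007505135548297269, 0.0031278710625072944]) @ [[0.26, -0.87, 0.42], [0.05, -0.42, -0.9], [0.96, 0.26, -0.07]]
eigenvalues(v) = [(0.14+0j), (-0+0j), (-0-0j)]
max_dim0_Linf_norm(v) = 0.13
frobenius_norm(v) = 0.17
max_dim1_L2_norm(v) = 0.15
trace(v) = 0.13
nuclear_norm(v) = 0.18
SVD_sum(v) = [[0.00,-0.01,0.00], [-0.02,0.07,-0.03], [0.04,-0.13,0.06]] + [[0.00, -0.0, -0.0], [0.00, -0.00, -0.0], [0.00, -0.00, -0.00]] + [[-0.00, -0.0, 0.0], [0.00, 0.00, -0.0], [0.00, 0.0, -0.00]]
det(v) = 0.00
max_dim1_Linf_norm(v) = 0.13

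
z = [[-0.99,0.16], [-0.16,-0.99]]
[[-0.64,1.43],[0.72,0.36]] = z@[[0.52,-1.47], [-0.81,-0.13]]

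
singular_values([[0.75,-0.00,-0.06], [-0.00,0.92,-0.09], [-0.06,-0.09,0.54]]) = [0.94, 0.76, 0.51]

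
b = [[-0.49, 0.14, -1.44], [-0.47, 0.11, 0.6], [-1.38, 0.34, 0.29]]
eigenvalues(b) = [1.47, -1.56, 0.0]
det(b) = -0.00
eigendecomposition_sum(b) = [[0.46,-0.11,-0.62], [-0.46,0.11,0.61], [-0.67,0.16,0.9]] + [[-0.95, 0.25, -0.82], [-0.01, 0.0, -0.01], [-0.71, 0.18, -0.61]] + [[0.0, 0.00, -0.0], [0.00, 0.0, -0.00], [0.00, 0.0, -0.00]]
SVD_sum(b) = [[-0.92, 0.24, -1.04], [0.08, -0.02, 0.09], [-0.49, 0.13, -0.55]] + [[0.43,-0.1,-0.4], [-0.55,0.13,0.51], [-0.89,0.21,0.84]] + [[0.0,0.0,0.00], [0.00,0.0,0.00], [-0.00,-0.00,-0.0]]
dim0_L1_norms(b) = [2.34, 0.59, 2.33]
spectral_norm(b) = 1.60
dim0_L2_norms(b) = [1.54, 0.38, 1.59]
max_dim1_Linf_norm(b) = 1.44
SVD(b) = [[0.88, -0.38, -0.28], [-0.07, 0.48, -0.87], [0.47, 0.79, 0.4]] @ diag([1.5959263376635682, 1.5758867250261066, 0.00039324069274734825]) @ [[-0.65,0.17,-0.74], [-0.72,0.17,0.67], [-0.24,-0.97,-0.01]]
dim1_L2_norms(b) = [1.53, 0.77, 1.45]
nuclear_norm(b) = 3.17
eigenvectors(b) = [[-0.49,0.80,-0.24], [0.49,0.01,-0.97], [0.72,0.6,-0.01]]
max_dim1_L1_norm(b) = 2.07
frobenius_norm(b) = 2.24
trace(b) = -0.09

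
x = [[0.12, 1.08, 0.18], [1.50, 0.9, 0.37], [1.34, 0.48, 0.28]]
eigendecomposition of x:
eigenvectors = [[-0.45, -0.65, -0.15],  [-0.73, 0.44, -0.15],  [-0.52, 0.62, 0.98]]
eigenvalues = [2.09, -0.79, -0.0]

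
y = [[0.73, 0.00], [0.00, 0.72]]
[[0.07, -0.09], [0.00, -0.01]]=y@[[0.09, -0.13], [0.0, -0.01]]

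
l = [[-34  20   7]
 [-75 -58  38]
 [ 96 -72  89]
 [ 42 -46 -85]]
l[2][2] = 89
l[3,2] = -85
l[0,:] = [-34, 20, 7]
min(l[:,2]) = -85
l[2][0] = 96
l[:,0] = [-34, -75, 96, 42]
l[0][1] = 20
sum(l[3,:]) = -89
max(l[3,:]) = 42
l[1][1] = -58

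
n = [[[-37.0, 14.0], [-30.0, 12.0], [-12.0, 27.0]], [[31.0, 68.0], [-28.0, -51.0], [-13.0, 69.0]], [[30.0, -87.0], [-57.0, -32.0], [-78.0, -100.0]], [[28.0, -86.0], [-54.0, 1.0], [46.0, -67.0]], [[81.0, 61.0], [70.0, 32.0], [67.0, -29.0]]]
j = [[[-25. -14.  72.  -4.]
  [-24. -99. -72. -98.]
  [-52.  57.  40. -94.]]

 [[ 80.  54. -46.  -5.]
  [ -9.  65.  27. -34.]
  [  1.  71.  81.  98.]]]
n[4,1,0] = 70.0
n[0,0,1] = 14.0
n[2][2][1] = -100.0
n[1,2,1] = 69.0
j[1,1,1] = 65.0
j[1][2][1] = 71.0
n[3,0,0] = 28.0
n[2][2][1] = -100.0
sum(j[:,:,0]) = -29.0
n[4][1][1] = 32.0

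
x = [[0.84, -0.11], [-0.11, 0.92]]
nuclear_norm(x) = 1.76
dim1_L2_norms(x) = [0.85, 0.93]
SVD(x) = [[-0.57, 0.82], [0.82, 0.57]] @ diag([0.9970469991071962, 0.7629530008928038]) @ [[-0.57, 0.82], [0.82, 0.57]]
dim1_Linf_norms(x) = [0.84, 0.92]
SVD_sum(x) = [[0.33, -0.47], [-0.47, 0.67]] + [[0.51, 0.36], [0.36, 0.25]]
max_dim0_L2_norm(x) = 0.93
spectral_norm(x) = 1.00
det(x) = 0.76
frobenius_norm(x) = 1.26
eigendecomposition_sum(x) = [[0.51, 0.36], [0.36, 0.25]] + [[0.33, -0.47], [-0.47, 0.67]]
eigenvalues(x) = [0.76, 1.0]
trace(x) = 1.76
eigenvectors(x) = [[-0.82, 0.57], [-0.57, -0.82]]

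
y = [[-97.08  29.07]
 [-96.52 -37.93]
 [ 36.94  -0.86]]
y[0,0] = -97.08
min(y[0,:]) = -97.08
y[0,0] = -97.08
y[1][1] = -37.93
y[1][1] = -37.93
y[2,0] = 36.94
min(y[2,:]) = -0.86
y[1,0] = -96.52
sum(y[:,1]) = -9.719999999999999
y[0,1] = 29.07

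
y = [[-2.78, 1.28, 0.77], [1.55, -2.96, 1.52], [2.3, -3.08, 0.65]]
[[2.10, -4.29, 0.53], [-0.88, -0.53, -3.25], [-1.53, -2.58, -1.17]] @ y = [[-11.27, 13.75, -4.56],[-5.85, 10.45, -3.6],[-2.44, 9.28, -5.86]]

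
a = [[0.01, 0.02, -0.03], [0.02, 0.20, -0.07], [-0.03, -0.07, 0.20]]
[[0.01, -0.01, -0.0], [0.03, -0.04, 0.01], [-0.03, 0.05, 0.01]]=a @[[0.20,-0.26,0.03], [0.09,-0.09,0.05], [-0.09,0.19,0.07]]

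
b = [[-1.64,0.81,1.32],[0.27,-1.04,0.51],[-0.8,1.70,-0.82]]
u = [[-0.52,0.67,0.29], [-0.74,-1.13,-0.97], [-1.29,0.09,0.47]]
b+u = [[-2.16, 1.48, 1.61], [-0.47, -2.17, -0.46], [-2.09, 1.79, -0.35]]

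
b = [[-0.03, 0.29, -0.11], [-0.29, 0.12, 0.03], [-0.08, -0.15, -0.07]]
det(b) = -0.01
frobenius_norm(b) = 0.48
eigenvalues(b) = [(0.08+0.29j), (0.08-0.29j), (-0.14+0j)]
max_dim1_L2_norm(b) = 0.32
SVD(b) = [[-0.73,0.51,0.47], [-0.66,-0.71,-0.25], [0.2,-0.49,0.85]] @ diag([0.37796115657544693, 0.2700032588545867, 0.12059686699103497]) @ [[0.52, -0.85, 0.12],[0.85, 0.50, -0.16],[-0.07, -0.19, -0.98]]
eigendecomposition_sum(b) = [[-0.00+0.13j, (0.14-0.04j), -0.04-0.03j], [(-0.14+0.02j), 0.06+0.14j, 0.03-0.04j], [-0.01-0.07j, -0.08+0.03j, (0.02+0.02j)]] + [[(-0-0.13j), (0.14+0.04j), (-0.04+0.03j)], [(-0.14-0.02j), 0.06-0.14j, (0.03+0.04j)], [(-0.01+0.07j), (-0.08-0.03j), 0.02-0.02j]] + [[(-0.02+0j), 0j, -0.04-0.00j], [(-0.02+0j), 0.00+0.00j, -0.03-0.00j], [(-0.07+0j), 0.01+0.00j, (-0.12-0j)]]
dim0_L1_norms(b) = [0.4, 0.56, 0.21]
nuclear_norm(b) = 0.77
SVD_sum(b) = [[-0.14,0.23,-0.03], [-0.13,0.21,-0.03], [0.04,-0.07,0.01]] + [[0.12, 0.07, -0.02], [-0.16, -0.1, 0.03], [-0.11, -0.07, 0.02]] + [[-0.00,-0.01,-0.06],[0.00,0.01,0.03],[-0.01,-0.02,-0.10]]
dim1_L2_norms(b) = [0.31, 0.32, 0.18]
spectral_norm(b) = 0.38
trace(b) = 0.02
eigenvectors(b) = [[(0.1-0.64j), 0.10+0.64j, (0.31+0j)], [(0.67+0j), 0.67-0.00j, 0.24+0.00j], [(-0.01+0.37j), -0.01-0.37j, (0.92+0j)]]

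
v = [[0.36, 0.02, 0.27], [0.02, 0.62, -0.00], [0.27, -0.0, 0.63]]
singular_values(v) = [0.8, 0.62, 0.19]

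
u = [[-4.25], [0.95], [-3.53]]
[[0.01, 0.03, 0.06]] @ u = [[-0.23]]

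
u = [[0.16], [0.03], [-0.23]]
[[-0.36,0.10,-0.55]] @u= [[0.07]]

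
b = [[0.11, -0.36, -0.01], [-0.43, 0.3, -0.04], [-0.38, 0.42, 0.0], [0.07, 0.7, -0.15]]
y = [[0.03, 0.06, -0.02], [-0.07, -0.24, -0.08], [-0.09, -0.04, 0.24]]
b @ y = [[0.03, 0.09, 0.02], [-0.03, -0.10, -0.02], [-0.04, -0.12, -0.03], [-0.03, -0.16, -0.09]]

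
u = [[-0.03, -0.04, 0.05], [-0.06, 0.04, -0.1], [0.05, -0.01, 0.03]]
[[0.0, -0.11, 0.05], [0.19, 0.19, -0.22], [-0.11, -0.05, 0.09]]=u@ [[-1.80,0.41,0.61], [0.65,-0.44,1.18], [-0.52,-2.34,2.29]]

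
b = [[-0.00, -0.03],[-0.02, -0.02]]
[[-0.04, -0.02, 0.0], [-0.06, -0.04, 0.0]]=b @ [[1.35, 1.01, -0.21],[1.44, 0.8, -0.04]]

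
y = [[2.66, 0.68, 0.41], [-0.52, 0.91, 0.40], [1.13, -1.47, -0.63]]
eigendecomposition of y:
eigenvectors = [[0.91, -0.03, 0.01], [-0.18, -0.43, 0.50], [0.39, 0.9, -0.87]]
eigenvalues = [2.7, 0.03, 0.21]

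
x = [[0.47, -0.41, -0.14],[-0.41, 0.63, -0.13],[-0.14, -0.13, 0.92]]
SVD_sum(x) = [[0.14, -0.25, 0.23], [-0.25, 0.45, -0.42], [0.23, -0.42, 0.38]] + [[0.28, -0.2, -0.39],[-0.2, 0.14, 0.27],[-0.39, 0.27, 0.53]] + [[0.05,0.04,0.01], [0.04,0.03,0.01], [0.01,0.01,0.00]]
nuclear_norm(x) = 2.02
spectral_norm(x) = 0.98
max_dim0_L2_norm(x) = 0.94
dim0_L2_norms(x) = [0.64, 0.76, 0.94]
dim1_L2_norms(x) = [0.64, 0.76, 0.94]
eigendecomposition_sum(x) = [[0.05, 0.04, 0.01], [0.04, 0.03, 0.01], [0.01, 0.01, 0.0]] + [[0.28, -0.20, -0.39], [-0.20, 0.14, 0.27], [-0.39, 0.27, 0.53]] + [[0.14, -0.25, 0.23], [-0.25, 0.45, -0.42], [0.23, -0.42, 0.38]]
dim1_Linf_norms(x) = [0.47, 0.63, 0.92]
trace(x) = 2.02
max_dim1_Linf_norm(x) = 0.92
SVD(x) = [[0.38,  -0.54,  -0.75], [-0.68,  0.38,  -0.62], [0.63,  0.75,  -0.22]] @ diag([0.9769622984531484, 0.9545204927894066, 0.08851720875744468]) @ [[0.38, -0.68, 0.63], [-0.54, 0.38, 0.75], [-0.75, -0.62, -0.22]]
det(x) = 0.08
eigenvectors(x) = [[-0.75, -0.54, 0.38], [-0.62, 0.38, -0.68], [-0.22, 0.75, 0.63]]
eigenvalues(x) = [0.09, 0.95, 0.98]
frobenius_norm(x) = 1.37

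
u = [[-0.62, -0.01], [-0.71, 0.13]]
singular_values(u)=[0.95, 0.09]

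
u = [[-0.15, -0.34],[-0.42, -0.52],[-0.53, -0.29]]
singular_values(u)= [0.95, 0.23]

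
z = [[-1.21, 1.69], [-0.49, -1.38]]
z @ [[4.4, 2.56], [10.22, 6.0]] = [[11.95,7.04], [-16.26,-9.53]]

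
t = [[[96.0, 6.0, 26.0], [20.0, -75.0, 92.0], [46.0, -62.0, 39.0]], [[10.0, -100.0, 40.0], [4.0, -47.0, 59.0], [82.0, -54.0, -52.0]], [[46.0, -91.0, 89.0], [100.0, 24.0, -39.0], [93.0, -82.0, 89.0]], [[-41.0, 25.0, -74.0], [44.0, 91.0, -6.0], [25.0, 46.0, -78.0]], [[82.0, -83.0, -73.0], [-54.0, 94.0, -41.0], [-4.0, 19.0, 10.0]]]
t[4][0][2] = -73.0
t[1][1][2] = 59.0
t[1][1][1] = -47.0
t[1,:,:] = [[10.0, -100.0, 40.0], [4.0, -47.0, 59.0], [82.0, -54.0, -52.0]]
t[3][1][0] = 44.0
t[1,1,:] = [4.0, -47.0, 59.0]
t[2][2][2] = 89.0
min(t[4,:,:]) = -83.0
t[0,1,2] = 92.0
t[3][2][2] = -78.0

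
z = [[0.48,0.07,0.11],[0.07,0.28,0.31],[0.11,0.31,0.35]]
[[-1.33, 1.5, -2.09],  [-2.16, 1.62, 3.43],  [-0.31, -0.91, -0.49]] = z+[[-1.81, 1.43, -2.2], [-2.23, 1.34, 3.12], [-0.42, -1.22, -0.84]]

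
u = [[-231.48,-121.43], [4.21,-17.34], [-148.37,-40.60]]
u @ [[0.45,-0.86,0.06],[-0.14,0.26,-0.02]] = [[-87.17, 167.5, -11.46], [4.32, -8.13, 0.6], [-61.08, 117.04, -8.09]]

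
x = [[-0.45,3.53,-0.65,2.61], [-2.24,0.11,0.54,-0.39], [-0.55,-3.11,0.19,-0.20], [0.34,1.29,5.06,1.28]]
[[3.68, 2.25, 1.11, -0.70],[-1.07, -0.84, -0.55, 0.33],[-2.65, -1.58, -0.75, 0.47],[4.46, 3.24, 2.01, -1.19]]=x@[[0.53, 0.41, 0.27, -0.16], [0.75, 0.43, 0.19, -0.12], [0.50, 0.39, 0.26, -0.15], [0.61, 0.45, 0.28, -0.17]]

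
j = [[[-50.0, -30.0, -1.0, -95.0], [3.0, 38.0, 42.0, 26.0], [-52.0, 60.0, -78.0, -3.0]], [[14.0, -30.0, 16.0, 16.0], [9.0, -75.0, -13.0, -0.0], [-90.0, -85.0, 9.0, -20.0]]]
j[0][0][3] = -95.0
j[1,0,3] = 16.0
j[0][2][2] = -78.0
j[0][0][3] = -95.0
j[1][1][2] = -13.0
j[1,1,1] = -75.0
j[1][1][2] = -13.0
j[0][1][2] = 42.0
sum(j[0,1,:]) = 109.0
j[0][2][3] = -3.0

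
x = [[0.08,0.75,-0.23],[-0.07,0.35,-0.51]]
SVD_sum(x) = [[0.02,0.65,-0.39], [0.01,0.48,-0.29]] + [[0.06, 0.1, 0.16], [-0.08, -0.13, -0.22]]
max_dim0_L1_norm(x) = 1.1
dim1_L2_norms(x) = [0.79, 0.62]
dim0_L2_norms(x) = [0.11, 0.83, 0.56]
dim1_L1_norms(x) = [1.06, 0.93]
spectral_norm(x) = 0.95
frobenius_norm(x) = 1.00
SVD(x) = [[-0.81,-0.59], [-0.59,0.81]] @ diag([0.9469737988375905, 0.3354707503123076]) @ [[-0.02,-0.86,0.51],  [-0.31,-0.48,-0.82]]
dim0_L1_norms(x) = [0.15, 1.1, 0.74]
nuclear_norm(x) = 1.28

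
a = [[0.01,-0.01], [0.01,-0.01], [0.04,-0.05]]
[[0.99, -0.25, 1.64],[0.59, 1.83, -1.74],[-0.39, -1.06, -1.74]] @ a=[[0.07, -0.09],[-0.05, 0.06],[-0.08, 0.10]]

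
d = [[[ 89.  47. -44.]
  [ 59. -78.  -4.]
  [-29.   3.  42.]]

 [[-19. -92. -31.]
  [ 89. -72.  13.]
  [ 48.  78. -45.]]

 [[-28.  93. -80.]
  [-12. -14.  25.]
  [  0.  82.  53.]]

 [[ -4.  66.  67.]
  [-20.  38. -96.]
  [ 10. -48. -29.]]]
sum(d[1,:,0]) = 118.0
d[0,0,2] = -44.0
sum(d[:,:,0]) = 183.0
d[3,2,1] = -48.0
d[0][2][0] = -29.0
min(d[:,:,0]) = -29.0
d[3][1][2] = -96.0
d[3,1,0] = -20.0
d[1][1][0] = 89.0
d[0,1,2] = -4.0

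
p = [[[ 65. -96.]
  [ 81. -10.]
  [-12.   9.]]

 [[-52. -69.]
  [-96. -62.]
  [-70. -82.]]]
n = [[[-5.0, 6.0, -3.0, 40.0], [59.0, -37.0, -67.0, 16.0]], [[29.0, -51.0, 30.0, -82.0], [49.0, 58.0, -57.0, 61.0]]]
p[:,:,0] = [[65.0, 81.0, -12.0], [-52.0, -96.0, -70.0]]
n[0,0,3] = 40.0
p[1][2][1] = -82.0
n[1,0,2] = 30.0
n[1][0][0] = 29.0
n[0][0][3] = 40.0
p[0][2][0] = -12.0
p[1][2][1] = -82.0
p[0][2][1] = 9.0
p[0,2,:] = [-12.0, 9.0]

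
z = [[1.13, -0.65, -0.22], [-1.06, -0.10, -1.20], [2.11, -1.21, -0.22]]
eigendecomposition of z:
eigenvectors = [[-0.34, 0.39, 0.29], [0.62, 0.80, 0.84], [-0.71, -0.46, 0.46]]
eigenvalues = [1.85, 0.07, -1.12]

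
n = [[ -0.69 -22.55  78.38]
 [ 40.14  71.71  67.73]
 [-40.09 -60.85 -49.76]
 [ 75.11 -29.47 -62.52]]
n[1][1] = 71.71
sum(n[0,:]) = 55.13999999999999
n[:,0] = [-0.69, 40.14, -40.09, 75.11]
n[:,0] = [-0.69, 40.14, -40.09, 75.11]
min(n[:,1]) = -60.85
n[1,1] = 71.71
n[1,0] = 40.14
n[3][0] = 75.11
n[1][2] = 67.73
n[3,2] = -62.52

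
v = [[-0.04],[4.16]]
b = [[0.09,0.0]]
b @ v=[[-0.0]]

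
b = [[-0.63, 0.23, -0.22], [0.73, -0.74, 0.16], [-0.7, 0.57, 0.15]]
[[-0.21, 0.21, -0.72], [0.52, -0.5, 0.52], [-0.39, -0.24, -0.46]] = b @[[0.10, 0.70, 1.22], [-0.58, 0.95, 0.58], [0.08, -1.95, 0.39]]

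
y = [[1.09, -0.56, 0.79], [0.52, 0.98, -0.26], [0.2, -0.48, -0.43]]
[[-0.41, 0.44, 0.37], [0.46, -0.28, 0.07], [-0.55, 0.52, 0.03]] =y@[[-0.27, 0.38, 0.25],  [0.71, -0.59, -0.04],  [0.36, -0.38, 0.09]]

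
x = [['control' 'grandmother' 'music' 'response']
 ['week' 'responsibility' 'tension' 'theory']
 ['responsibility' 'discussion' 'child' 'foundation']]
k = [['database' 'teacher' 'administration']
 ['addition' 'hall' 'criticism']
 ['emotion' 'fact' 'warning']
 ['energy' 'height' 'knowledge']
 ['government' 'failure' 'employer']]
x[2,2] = 'child'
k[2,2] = 'warning'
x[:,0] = ['control', 'week', 'responsibility']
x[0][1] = 'grandmother'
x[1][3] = 'theory'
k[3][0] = 'energy'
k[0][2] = 'administration'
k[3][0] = 'energy'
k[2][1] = 'fact'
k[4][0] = 'government'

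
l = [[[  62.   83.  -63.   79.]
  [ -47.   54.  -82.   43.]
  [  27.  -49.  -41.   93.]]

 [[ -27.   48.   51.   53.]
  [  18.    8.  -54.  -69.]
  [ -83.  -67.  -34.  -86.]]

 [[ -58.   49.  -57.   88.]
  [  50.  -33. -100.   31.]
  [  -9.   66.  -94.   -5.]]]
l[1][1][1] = 8.0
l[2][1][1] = -33.0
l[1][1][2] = -54.0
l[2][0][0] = -58.0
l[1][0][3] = 53.0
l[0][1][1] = 54.0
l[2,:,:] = [[-58.0, 49.0, -57.0, 88.0], [50.0, -33.0, -100.0, 31.0], [-9.0, 66.0, -94.0, -5.0]]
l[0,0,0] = 62.0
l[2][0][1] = 49.0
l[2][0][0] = -58.0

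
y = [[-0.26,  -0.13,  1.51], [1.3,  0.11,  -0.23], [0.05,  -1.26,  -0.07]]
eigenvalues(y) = [(0.63+1.11j), (0.63-1.11j), (-1.48+0j)]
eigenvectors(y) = [[(0.61+0j), 0.61-0.00j, (-0.61+0j)],[0.17-0.55j, (0.17+0.55j), 0.58+0.00j],[(0.37+0.4j), 0.37-0.40j, (0.54+0j)]]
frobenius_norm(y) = 2.39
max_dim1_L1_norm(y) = 1.9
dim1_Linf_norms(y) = [1.51, 1.3, 1.26]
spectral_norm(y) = 1.68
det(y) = -2.41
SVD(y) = [[-0.83,  -0.09,  0.54],  [0.55,  -0.04,  0.84],  [-0.06,  1.00,  0.08]] @ diag([1.6813110024346274, 1.262120597008284, 1.1379125237467593]) @ [[0.55,0.14,-0.82], [0.02,-0.99,-0.16], [0.83,-0.07,0.55]]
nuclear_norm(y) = 4.08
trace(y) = -0.22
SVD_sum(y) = [[-0.77, -0.20, 1.15],[0.51, 0.13, -0.76],[-0.05, -0.01, 0.08]] + [[-0.0, 0.11, 0.02],  [-0.00, 0.04, 0.01],  [0.03, -1.24, -0.20]] + [[0.52, -0.04, 0.34], [0.79, -0.06, 0.52], [0.07, -0.01, 0.05]]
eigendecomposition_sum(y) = [[(0.12+0.41j), (-0.29+0.39j), (0.45+0.05j)], [0.41+0.01j, (0.27+0.37j), 0.18-0.39j], [-0.20+0.33j, -0.43+0.05j, 0.24+0.33j]] + [[0.12-0.41j, (-0.29-0.39j), 0.45-0.05j], [0.41-0.01j, 0.27-0.37j, 0.18+0.39j], [(-0.2-0.33j), (-0.43-0.05j), 0.24-0.33j]] + [[-0.50-0.00j, (0.45+0j), 0.62-0.00j],[(0.48+0j), (-0.42-0j), (-0.58+0j)],[0.45+0.00j, -0.40-0.00j, (-0.55+0j)]]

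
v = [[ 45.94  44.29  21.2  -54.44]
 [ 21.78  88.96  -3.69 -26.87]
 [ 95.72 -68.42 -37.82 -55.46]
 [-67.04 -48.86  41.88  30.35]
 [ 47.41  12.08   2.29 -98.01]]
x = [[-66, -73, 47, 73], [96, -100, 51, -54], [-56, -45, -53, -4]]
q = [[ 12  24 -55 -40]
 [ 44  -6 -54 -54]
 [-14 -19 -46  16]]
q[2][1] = -19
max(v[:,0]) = 95.72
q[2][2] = -46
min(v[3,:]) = -67.04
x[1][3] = -54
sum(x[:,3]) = 15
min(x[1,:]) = -100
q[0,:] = [12, 24, -55, -40]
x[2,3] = -4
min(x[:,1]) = -100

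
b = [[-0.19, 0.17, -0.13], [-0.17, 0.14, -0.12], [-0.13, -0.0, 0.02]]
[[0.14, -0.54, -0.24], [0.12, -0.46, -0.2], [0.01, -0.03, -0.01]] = b @ [[-0.07,0.27,0.12],[0.66,-2.59,-1.15],[-0.10,0.40,0.18]]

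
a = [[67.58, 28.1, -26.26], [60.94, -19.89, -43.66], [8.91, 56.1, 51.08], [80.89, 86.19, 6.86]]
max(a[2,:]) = 56.1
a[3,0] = 80.89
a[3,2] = 6.86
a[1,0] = 60.94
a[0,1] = 28.1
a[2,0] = 8.91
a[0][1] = 28.1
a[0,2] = -26.26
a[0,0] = 67.58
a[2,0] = 8.91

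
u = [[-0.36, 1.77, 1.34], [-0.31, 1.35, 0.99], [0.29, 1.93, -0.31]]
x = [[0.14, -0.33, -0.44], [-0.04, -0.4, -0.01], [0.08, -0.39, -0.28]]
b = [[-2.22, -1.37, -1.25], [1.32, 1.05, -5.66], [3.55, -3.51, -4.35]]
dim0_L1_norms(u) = [0.96, 5.05, 2.64]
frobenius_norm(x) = 0.85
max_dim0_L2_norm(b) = 7.25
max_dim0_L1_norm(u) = 5.05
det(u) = -0.15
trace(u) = 0.68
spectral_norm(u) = 3.18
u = b @ x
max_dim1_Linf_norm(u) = 1.93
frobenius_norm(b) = 9.33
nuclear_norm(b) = 14.61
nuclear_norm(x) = 1.10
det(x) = -0.00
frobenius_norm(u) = 3.44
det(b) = 84.36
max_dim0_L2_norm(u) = 2.95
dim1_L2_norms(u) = [2.25, 1.7, 1.98]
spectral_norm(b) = 8.10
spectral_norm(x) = 0.79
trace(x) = -0.54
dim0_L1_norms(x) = [0.26, 1.12, 0.73]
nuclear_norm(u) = 4.54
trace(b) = -5.52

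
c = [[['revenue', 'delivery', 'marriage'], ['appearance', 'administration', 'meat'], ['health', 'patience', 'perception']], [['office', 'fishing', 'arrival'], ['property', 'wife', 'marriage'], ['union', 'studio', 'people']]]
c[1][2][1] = 'studio'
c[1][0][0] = 'office'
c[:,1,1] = ['administration', 'wife']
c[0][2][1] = 'patience'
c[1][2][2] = 'people'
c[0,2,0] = 'health'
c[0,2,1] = 'patience'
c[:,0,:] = [['revenue', 'delivery', 'marriage'], ['office', 'fishing', 'arrival']]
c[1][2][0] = 'union'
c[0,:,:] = [['revenue', 'delivery', 'marriage'], ['appearance', 'administration', 'meat'], ['health', 'patience', 'perception']]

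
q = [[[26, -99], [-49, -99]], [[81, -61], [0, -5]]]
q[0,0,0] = 26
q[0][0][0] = 26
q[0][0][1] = -99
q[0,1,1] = -99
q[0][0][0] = 26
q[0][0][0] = 26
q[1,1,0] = 0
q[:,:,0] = [[26, -49], [81, 0]]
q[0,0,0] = 26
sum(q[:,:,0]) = 58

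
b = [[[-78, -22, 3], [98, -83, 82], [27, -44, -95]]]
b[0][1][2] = 82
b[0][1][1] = -83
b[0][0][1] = -22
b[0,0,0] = -78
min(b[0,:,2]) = -95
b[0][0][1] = -22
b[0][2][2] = -95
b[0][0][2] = 3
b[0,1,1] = -83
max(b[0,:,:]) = 98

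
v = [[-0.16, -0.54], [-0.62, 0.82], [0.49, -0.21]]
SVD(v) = [[0.29,  0.85], [-0.87,  0.05], [0.39,  -0.53]] @ diag([1.176300060977863, 0.5239448124979154]) @ [[0.58, -0.81],[-0.81, -0.58]]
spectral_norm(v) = 1.18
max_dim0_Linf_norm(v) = 0.82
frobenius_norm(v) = 1.29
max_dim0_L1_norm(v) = 1.57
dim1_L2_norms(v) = [0.56, 1.03, 0.53]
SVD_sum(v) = [[0.2,-0.28], [-0.60,0.84], [0.27,-0.37]] + [[-0.36, -0.26],[-0.02, -0.02],[0.22, 0.16]]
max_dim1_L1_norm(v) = 1.44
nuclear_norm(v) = 1.70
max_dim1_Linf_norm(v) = 0.82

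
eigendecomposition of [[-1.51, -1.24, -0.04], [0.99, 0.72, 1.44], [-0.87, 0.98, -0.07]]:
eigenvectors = [[(-0.62+0j), (-0.62-0j), (-0.31+0j)], [(0.16+0.51j), (0.16-0.51j), (0.73+0j)], [(-0.14-0.56j), (-0.14+0.56j), 0.61+0.00j]]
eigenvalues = [(-1.19+0.98j), (-1.19-0.98j), (1.52+0j)]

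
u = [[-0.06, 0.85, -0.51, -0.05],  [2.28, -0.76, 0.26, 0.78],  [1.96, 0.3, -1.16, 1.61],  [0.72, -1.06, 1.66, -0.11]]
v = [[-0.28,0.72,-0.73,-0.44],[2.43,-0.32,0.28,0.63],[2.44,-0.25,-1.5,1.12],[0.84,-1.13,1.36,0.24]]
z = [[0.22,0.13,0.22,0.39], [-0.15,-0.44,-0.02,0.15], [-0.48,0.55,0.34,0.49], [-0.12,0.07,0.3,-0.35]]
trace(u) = -2.09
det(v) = -1.30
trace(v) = -1.86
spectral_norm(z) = 0.99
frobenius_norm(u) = 4.44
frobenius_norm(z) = 1.27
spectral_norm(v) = 3.89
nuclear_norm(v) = 7.15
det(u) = 1.40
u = z + v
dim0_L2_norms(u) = [3.09, 1.59, 2.1, 1.79]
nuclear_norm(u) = 6.95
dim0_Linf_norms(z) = [0.48, 0.55, 0.34, 0.49]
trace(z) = -0.23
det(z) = 0.08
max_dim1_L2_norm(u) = 2.81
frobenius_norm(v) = 4.61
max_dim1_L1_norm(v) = 5.31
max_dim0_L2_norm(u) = 3.09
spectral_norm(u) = 3.55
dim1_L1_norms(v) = [2.17, 3.66, 5.31, 3.57]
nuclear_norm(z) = 2.34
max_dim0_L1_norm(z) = 1.38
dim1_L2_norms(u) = [0.99, 2.54, 2.81, 2.1]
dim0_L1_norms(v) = [5.99, 2.42, 3.87, 2.43]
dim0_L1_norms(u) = [5.02, 2.97, 3.59, 2.55]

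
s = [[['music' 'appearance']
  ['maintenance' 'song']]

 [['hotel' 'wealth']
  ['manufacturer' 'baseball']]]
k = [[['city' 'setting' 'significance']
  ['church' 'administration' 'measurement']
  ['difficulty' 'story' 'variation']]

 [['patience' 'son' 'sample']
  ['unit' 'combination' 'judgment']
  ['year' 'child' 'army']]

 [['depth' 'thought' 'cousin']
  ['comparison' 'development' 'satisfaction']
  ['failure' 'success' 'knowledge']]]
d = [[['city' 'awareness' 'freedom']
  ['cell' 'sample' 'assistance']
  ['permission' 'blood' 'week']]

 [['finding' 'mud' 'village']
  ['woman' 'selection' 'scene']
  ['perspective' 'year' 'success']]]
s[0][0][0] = 'music'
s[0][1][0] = 'maintenance'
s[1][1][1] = 'baseball'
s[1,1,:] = ['manufacturer', 'baseball']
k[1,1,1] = 'combination'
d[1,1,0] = 'woman'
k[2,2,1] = 'success'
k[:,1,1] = ['administration', 'combination', 'development']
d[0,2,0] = 'permission'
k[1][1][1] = 'combination'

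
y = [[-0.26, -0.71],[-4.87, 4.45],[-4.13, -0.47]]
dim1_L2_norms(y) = [0.76, 6.6, 4.16]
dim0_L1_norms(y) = [9.26, 5.63]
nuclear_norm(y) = 10.20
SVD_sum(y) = [[0.13, -0.08], [-5.53, 3.36], [-2.81, 1.71]] + [[-0.39, -0.63], [0.66, 1.09], [-1.32, -2.18]]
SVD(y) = [[0.02,0.25], [-0.89,-0.43], [-0.45,0.87]] @ diag([7.260285784617888, 2.942303574697114]) @ [[0.85, -0.52], [-0.52, -0.85]]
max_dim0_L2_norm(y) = 6.39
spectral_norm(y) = 7.26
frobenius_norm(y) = 7.83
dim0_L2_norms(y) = [6.39, 4.53]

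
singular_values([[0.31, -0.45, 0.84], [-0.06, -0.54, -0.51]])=[1.04, 0.69]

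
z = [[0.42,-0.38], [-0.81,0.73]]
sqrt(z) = [[0.39+0.02j, -0.35+0.01j], [-0.75+0.02j, 0.68+0.01j]]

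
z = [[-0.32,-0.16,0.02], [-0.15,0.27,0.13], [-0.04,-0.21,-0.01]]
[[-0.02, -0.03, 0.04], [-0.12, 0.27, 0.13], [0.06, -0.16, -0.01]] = z@[[0.21, -0.31, -0.07], [-0.31, 0.82, -0.00], [-0.07, -0.00, 0.9]]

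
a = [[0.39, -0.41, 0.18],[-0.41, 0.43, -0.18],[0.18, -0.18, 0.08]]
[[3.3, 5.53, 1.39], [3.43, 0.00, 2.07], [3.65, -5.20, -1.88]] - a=[[2.91,5.94,1.21], [3.84,-0.43,2.25], [3.47,-5.02,-1.96]]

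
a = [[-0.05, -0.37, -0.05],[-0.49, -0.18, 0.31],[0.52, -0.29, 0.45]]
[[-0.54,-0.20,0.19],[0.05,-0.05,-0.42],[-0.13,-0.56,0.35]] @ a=[[0.22,0.18,0.05], [-0.2,0.11,-0.21], [0.46,0.05,-0.01]]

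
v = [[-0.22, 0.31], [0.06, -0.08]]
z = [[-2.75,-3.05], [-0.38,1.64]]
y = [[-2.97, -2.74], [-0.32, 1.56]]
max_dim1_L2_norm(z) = 4.11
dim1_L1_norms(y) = [5.71, 1.88]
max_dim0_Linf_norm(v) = 0.31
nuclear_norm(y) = 5.47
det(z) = -5.67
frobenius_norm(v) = 0.39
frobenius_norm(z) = 4.44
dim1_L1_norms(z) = [5.8, 2.02]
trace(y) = -1.41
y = v + z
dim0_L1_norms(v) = [0.28, 0.39]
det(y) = -5.51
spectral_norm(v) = 0.39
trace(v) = -0.30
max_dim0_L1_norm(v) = 0.39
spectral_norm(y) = 4.13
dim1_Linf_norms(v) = [0.31, 0.08]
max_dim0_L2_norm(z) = 3.46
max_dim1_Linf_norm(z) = 3.05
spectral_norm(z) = 4.23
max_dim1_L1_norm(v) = 0.53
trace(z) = -1.11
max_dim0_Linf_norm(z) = 3.05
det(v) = -0.00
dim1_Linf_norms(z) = [3.05, 1.64]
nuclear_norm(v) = 0.40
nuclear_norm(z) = 5.57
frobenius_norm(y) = 4.34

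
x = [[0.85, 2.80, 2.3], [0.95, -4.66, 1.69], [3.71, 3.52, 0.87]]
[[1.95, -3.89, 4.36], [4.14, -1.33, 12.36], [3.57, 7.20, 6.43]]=x @ [[1.09,2.63,2.32], [-0.35,-0.10,-1.25], [0.87,-2.54,2.56]]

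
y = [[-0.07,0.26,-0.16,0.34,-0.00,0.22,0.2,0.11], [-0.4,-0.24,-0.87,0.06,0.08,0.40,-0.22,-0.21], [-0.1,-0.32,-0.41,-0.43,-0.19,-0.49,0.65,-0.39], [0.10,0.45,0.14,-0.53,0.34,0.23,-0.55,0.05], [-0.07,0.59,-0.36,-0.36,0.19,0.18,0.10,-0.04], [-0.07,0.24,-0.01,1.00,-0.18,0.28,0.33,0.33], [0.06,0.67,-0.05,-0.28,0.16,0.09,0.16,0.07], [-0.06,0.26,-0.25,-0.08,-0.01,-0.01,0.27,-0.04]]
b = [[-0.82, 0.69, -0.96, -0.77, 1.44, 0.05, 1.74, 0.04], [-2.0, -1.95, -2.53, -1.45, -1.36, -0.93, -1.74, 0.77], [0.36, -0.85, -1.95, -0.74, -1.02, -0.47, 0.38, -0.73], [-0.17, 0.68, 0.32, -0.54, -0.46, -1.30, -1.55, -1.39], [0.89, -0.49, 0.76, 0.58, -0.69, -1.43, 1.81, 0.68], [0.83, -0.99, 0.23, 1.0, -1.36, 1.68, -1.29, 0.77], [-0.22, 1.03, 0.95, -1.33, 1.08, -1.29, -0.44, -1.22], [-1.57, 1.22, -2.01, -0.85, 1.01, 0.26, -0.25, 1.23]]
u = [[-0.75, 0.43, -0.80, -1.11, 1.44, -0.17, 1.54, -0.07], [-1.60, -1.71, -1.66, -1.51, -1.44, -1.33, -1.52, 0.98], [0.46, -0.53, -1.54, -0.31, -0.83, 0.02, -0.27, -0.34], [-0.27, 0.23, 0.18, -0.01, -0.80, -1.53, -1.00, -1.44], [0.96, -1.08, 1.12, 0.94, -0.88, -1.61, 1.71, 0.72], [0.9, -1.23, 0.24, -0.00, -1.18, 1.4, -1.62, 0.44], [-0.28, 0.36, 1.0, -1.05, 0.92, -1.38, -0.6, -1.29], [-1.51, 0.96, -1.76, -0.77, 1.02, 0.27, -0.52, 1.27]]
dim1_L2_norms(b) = [2.79, 4.76, 2.67, 2.67, 2.86, 3.11, 2.88, 3.37]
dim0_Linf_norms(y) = [0.4, 0.67, 0.87, 1.0, 0.34, 0.49, 0.65, 0.39]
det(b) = -61.59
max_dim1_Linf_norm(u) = 1.76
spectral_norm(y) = 1.49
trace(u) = -2.82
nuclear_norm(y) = 5.21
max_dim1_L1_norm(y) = 2.98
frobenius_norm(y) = 2.60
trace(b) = -3.48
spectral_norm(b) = 5.48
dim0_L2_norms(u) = [2.74, 2.68, 3.35, 2.49, 3.09, 3.27, 3.45, 2.67]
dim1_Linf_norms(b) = [1.74, 2.53, 1.95, 1.55, 1.81, 1.68, 1.33, 2.01]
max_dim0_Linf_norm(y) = 1.0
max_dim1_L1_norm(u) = 11.75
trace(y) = -0.66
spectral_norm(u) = 4.83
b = y + u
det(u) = -27.72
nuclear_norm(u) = 19.93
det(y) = 0.00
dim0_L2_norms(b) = [2.97, 3.04, 4.1, 2.71, 3.11, 3.06, 3.71, 2.67]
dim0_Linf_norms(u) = [1.6, 1.71, 1.76, 1.51, 1.44, 1.61, 1.71, 1.44]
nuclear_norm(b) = 21.00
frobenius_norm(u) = 8.45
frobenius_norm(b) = 9.07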